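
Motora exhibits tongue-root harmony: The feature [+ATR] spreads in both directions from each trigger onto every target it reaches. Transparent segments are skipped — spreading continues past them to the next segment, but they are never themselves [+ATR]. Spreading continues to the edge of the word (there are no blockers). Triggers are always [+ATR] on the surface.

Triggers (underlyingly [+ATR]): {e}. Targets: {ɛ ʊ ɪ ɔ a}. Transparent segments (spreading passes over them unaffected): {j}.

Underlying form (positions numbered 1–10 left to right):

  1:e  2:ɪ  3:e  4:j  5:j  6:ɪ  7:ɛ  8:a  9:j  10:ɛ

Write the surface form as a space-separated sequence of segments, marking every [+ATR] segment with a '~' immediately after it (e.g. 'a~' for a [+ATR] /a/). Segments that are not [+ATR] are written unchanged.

e~ ɪ~ e~ j j ɪ~ ɛ~ a~ j ɛ~

From /e/ at 1 rightward: 2 /ɪ/ → [+ATR]; 3 /e/ is itself a trigger — this domain ends here.
From /e/ at 1 leftward: word edge.
From /e/ at 3 rightward: 4 /j/ transparent; 5 /j/ transparent; 6 /ɪ/ → [+ATR]; 7 /ɛ/ → [+ATR]; 8 /a/ → [+ATR]; 9 /j/ transparent; 10 /ɛ/ → [+ATR]; word edge.
From /e/ at 3 leftward: 2 /ɪ/ → [+ATR]; 1 /e/ is itself a trigger — this domain ends here.
[+ATR] positions on the surface: 1 2 3 6 7 8 10.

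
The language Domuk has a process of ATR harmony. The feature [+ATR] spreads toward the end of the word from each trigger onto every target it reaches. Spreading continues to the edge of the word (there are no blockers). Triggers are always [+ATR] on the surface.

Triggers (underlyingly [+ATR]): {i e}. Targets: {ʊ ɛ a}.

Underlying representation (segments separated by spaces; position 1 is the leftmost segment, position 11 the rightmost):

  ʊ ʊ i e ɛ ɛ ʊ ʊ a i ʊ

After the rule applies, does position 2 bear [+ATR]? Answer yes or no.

From /i/ at 3 rightward: 4 /e/ is itself a trigger — this domain ends here.
From /e/ at 4 rightward: 5 /ɛ/ → [+ATR]; 6 /ɛ/ → [+ATR]; 7 /ʊ/ → [+ATR]; 8 /ʊ/ → [+ATR]; 9 /a/ → [+ATR]; 10 /i/ is itself a trigger — this domain ends here.
From /i/ at 10 rightward: 11 /ʊ/ → [+ATR]; word edge.
Targets with no active source: positions 1 2 stay [-ATR].
[+ATR] positions on the surface: 3 4 5 6 7 8 9 10 11.

no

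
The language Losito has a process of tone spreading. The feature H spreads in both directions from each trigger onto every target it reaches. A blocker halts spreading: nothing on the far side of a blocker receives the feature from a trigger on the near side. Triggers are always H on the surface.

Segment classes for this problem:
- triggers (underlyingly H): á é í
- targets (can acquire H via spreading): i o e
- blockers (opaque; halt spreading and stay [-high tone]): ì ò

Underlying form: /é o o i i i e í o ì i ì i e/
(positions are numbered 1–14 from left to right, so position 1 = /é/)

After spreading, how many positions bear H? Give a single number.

9

From /é/ at 1 rightward: 2 /o/ → H; 3 /o/ → H; 4 /i/ → H; 5 /i/ → H; 6 /i/ → H; 7 /e/ → H; 8 /í/ is itself a trigger — this domain ends here.
From /é/ at 1 leftward: word edge.
From /í/ at 8 rightward: 9 /o/ → H; 10 /ì/ blocks.
From /í/ at 8 leftward: 7 /e/ → H; 6 /i/ → H; 5 /i/ → H; 4 /i/ → H; 3 /o/ → H; 2 /o/ → H; 1 /é/ is itself a trigger — this domain ends here.
Targets with no active source: positions 11 13 14 stay [-high tone].
H positions on the surface: 1 2 3 4 5 6 7 8 9.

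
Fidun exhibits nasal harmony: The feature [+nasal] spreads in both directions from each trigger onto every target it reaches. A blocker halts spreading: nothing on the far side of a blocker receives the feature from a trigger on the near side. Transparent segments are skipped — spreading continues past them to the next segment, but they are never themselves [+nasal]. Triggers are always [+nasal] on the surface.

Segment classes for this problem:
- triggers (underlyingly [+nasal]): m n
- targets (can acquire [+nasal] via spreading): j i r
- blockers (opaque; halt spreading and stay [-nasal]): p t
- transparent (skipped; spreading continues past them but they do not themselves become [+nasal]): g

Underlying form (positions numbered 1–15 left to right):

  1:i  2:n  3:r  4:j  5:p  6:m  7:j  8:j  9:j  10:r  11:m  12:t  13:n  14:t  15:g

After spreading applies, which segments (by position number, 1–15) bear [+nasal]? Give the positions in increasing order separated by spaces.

From /n/ at 2 rightward: 3 /r/ → [+nasal]; 4 /j/ → [+nasal]; 5 /p/ blocks.
From /n/ at 2 leftward: 1 /i/ → [+nasal]; word edge.
From /m/ at 6 rightward: 7 /j/ → [+nasal]; 8 /j/ → [+nasal]; 9 /j/ → [+nasal]; 10 /r/ → [+nasal]; 11 /m/ is itself a trigger — this domain ends here.
From /m/ at 6 leftward: 5 /p/ blocks.
From /m/ at 11 rightward: 12 /t/ blocks.
From /m/ at 11 leftward: 10 /r/ → [+nasal]; 9 /j/ → [+nasal]; 8 /j/ → [+nasal]; 7 /j/ → [+nasal]; 6 /m/ is itself a trigger — this domain ends here.
From /n/ at 13 rightward: 14 /t/ blocks.
From /n/ at 13 leftward: 12 /t/ blocks.

1 2 3 4 6 7 8 9 10 11 13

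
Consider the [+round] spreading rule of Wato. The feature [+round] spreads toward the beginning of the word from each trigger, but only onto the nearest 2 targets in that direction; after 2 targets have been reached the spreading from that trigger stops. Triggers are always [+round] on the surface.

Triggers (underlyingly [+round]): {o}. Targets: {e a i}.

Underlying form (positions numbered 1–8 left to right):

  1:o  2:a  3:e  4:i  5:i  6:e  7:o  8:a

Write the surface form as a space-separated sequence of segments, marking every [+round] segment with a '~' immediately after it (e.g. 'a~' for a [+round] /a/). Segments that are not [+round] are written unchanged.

From /o/ at 1 leftward: word edge.
From /o/ at 7 leftward: 6 /e/ → [+round]; 5 /i/ → [+round]; bound reached.
Targets with no active source: positions 2 3 4 8 stay [-round].
[+round] positions on the surface: 1 5 6 7.

o~ a e i i~ e~ o~ a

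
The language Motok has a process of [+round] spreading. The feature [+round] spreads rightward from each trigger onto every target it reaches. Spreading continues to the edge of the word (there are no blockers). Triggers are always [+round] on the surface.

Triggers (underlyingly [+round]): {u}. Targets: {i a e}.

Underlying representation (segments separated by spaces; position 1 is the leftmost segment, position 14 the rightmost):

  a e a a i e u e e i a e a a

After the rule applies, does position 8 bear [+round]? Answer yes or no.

From /u/ at 7 rightward: 8 /e/ → [+round]; 9 /e/ → [+round]; 10 /i/ → [+round]; 11 /a/ → [+round]; 12 /e/ → [+round]; 13 /a/ → [+round]; 14 /a/ → [+round]; word edge.
Targets with no active source: positions 1 2 3 4 5 6 stay [-round].
[+round] positions on the surface: 7 8 9 10 11 12 13 14.

yes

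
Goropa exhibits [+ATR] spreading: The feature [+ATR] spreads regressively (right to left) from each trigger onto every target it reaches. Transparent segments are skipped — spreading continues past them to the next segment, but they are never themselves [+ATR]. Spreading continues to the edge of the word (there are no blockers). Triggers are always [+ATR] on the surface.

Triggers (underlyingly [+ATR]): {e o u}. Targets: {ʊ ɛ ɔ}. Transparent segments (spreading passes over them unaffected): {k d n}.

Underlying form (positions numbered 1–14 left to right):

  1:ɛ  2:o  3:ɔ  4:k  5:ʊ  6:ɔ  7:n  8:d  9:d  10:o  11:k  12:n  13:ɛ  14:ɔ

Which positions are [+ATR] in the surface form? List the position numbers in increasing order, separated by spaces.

1 2 3 5 6 10

From /o/ at 2 leftward: 1 /ɛ/ → [+ATR]; word edge.
From /o/ at 10 leftward: 9 /d/ transparent; 8 /d/ transparent; 7 /n/ transparent; 6 /ɔ/ → [+ATR]; 5 /ʊ/ → [+ATR]; 4 /k/ transparent; 3 /ɔ/ → [+ATR]; 2 /o/ is itself a trigger — this domain ends here.
Targets with no active source: positions 13 14 stay [-ATR].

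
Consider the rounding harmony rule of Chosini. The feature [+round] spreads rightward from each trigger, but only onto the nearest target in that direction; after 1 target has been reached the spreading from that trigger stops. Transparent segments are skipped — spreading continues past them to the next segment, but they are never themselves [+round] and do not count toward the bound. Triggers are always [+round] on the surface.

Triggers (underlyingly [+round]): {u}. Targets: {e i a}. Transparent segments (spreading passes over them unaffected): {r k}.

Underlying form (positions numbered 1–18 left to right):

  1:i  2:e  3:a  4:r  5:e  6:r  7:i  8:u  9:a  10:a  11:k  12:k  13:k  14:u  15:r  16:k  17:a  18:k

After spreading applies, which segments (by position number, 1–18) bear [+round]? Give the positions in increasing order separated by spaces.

From /u/ at 8 rightward: 9 /a/ → [+round]; bound reached.
From /u/ at 14 rightward: 15 /r/ transparent; 16 /k/ transparent; 17 /a/ → [+round]; bound reached.
Targets with no active source: positions 1 2 3 5 7 10 stay [-round].

8 9 14 17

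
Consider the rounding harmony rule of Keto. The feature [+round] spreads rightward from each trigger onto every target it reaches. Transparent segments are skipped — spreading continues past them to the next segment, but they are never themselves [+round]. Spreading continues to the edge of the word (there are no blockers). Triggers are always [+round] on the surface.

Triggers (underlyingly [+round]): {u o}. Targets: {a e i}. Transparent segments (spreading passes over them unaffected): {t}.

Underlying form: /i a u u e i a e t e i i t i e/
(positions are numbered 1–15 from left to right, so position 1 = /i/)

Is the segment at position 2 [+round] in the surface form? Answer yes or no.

no

From /u/ at 3 rightward: 4 /u/ is itself a trigger — this domain ends here.
From /u/ at 4 rightward: 5 /e/ → [+round]; 6 /i/ → [+round]; 7 /a/ → [+round]; 8 /e/ → [+round]; 9 /t/ transparent; 10 /e/ → [+round]; 11 /i/ → [+round]; 12 /i/ → [+round]; 13 /t/ transparent; 14 /i/ → [+round]; 15 /e/ → [+round]; word edge.
Targets with no active source: positions 1 2 stay [-round].
[+round] positions on the surface: 3 4 5 6 7 8 10 11 12 14 15.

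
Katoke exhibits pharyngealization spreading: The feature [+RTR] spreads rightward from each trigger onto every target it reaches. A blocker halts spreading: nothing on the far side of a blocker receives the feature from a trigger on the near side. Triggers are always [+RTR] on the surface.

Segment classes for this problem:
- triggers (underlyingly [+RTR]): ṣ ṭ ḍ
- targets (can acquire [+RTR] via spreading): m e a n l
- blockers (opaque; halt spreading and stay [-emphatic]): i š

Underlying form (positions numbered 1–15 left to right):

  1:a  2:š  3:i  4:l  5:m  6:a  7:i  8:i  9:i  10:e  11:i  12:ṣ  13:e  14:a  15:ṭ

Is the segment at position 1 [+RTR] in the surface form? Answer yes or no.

From /ṣ/ at 12 rightward: 13 /e/ → [+RTR]; 14 /a/ → [+RTR]; 15 /ṭ/ is itself a trigger — this domain ends here.
From /ṭ/ at 15 rightward: word edge.
Targets with no active source: positions 1 4 5 6 10 stay [-emphatic].
[+RTR] positions on the surface: 12 13 14 15.

no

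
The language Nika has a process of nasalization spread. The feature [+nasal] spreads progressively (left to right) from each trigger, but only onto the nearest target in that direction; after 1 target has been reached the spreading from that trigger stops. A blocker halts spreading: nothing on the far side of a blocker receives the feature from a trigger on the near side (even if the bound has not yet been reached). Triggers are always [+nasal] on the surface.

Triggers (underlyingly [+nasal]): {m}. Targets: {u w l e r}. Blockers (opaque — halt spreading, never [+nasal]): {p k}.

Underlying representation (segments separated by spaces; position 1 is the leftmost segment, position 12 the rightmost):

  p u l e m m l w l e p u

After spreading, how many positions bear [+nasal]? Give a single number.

From /m/ at 5 rightward: 6 /m/ is itself a trigger — this domain ends here.
From /m/ at 6 rightward: 7 /l/ → [+nasal]; bound reached.
Targets with no active source: positions 2 3 4 8 9 10 12 stay [-nasal].
[+nasal] positions on the surface: 5 6 7.

3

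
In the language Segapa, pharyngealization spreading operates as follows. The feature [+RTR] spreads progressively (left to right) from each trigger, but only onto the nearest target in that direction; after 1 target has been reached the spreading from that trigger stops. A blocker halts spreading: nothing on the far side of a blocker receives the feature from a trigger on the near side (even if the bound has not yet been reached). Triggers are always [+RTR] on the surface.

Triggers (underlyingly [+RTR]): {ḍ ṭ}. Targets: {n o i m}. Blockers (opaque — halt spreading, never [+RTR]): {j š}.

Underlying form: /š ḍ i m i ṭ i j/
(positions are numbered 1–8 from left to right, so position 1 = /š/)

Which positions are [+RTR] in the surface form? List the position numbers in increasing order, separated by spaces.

2 3 6 7

From /ḍ/ at 2 rightward: 3 /i/ → [+RTR]; bound reached.
From /ṭ/ at 6 rightward: 7 /i/ → [+RTR]; bound reached.
Targets with no active source: positions 4 5 stay [-emphatic].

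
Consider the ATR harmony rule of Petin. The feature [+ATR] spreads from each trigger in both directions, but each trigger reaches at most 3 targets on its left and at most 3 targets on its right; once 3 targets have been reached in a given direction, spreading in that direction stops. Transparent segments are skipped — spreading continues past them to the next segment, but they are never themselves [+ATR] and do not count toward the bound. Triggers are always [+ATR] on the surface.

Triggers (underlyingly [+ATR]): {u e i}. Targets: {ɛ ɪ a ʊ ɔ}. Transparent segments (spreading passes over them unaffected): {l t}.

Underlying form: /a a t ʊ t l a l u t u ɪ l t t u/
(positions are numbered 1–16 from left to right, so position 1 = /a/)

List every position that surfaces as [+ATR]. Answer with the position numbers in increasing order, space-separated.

2 4 7 9 11 12 16

From /u/ at 9 rightward: 10 /t/ transparent; 11 /u/ is itself a trigger — this domain ends here.
From /u/ at 9 leftward: 8 /l/ transparent; 7 /a/ → [+ATR]; 6 /l/ transparent; 5 /t/ transparent; 4 /ʊ/ → [+ATR]; 3 /t/ transparent; 2 /a/ → [+ATR]; bound reached.
From /u/ at 11 rightward: 12 /ɪ/ → [+ATR]; 13 /l/ transparent; 14 /t/ transparent; 15 /t/ transparent; 16 /u/ is itself a trigger — this domain ends here.
From /u/ at 11 leftward: 10 /t/ transparent; 9 /u/ is itself a trigger — this domain ends here.
From /u/ at 16 rightward: word edge.
From /u/ at 16 leftward: 15 /t/ transparent; 14 /t/ transparent; 13 /l/ transparent; 12 /ɪ/ → [+ATR]; 11 /u/ is itself a trigger — this domain ends here.
Target with no active source: position 1 stays [-ATR].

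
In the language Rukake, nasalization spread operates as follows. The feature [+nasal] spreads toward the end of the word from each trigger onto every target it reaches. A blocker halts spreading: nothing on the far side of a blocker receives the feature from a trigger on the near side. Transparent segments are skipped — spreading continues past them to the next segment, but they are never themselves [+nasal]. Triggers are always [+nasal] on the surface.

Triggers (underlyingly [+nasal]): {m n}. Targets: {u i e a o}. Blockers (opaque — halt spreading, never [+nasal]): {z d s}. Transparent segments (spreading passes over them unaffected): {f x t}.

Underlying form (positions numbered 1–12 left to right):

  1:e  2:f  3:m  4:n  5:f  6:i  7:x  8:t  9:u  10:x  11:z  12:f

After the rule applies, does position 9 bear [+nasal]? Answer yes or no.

From /m/ at 3 rightward: 4 /n/ is itself a trigger — this domain ends here.
From /n/ at 4 rightward: 5 /f/ transparent; 6 /i/ → [+nasal]; 7 /x/ transparent; 8 /t/ transparent; 9 /u/ → [+nasal]; 10 /x/ transparent; 11 /z/ blocks.
Target with no active source: position 1 stays [-nasal].
[+nasal] positions on the surface: 3 4 6 9.

yes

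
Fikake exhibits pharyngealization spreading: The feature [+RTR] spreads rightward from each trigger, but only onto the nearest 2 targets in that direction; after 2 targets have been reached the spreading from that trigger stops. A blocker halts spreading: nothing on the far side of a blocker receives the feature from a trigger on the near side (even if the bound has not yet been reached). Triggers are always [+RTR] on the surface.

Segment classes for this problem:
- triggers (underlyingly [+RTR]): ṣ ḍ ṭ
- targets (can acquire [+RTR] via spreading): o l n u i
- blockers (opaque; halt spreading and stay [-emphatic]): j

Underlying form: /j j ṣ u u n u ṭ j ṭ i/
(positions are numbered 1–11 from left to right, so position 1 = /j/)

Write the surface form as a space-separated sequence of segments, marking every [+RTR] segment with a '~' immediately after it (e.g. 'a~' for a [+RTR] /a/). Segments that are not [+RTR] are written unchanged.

j j ṣ~ u~ u~ n u ṭ~ j ṭ~ i~

From /ṣ/ at 3 rightward: 4 /u/ → [+RTR]; 5 /u/ → [+RTR]; bound reached.
From /ṭ/ at 8 rightward: 9 /j/ blocks.
From /ṭ/ at 10 rightward: 11 /i/ → [+RTR]; word edge.
Targets with no active source: positions 6 7 stay [-emphatic].
[+RTR] positions on the surface: 3 4 5 8 10 11.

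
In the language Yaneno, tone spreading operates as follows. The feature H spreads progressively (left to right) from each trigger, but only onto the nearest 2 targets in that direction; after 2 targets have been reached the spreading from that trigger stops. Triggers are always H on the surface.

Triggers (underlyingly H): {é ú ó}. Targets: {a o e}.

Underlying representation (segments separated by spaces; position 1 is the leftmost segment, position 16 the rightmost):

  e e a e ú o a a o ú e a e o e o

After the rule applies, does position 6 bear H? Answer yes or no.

From /ú/ at 5 rightward: 6 /o/ → H; 7 /a/ → H; bound reached.
From /ú/ at 10 rightward: 11 /e/ → H; 12 /a/ → H; bound reached.
Targets with no active source: positions 1 2 3 4 8 9 13 14 15 16 stay [-high tone].
H positions on the surface: 5 6 7 10 11 12.

yes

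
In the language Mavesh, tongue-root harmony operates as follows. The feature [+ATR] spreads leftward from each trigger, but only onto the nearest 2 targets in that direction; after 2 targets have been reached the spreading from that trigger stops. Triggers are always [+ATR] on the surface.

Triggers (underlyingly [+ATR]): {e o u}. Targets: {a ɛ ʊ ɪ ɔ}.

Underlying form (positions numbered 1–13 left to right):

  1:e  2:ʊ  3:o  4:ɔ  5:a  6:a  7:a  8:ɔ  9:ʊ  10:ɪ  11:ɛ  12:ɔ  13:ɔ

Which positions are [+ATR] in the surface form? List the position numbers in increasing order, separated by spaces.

1 2 3

From /e/ at 1 leftward: word edge.
From /o/ at 3 leftward: 2 /ʊ/ → [+ATR]; 1 /e/ is itself a trigger — this domain ends here.
Targets with no active source: positions 4 5 6 7 8 9 10 11 12 13 stay [-ATR].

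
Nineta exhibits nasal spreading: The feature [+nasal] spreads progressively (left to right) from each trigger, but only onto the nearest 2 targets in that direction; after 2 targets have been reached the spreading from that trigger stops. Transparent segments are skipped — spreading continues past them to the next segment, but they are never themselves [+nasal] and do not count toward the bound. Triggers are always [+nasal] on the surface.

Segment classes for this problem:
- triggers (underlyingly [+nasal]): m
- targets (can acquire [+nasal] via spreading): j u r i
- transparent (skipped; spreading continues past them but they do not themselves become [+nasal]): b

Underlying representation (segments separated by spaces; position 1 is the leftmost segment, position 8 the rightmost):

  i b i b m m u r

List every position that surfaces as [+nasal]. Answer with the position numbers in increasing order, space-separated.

From /m/ at 5 rightward: 6 /m/ is itself a trigger — this domain ends here.
From /m/ at 6 rightward: 7 /u/ → [+nasal]; 8 /r/ → [+nasal]; bound reached.
Targets with no active source: positions 1 3 stay [-nasal].

5 6 7 8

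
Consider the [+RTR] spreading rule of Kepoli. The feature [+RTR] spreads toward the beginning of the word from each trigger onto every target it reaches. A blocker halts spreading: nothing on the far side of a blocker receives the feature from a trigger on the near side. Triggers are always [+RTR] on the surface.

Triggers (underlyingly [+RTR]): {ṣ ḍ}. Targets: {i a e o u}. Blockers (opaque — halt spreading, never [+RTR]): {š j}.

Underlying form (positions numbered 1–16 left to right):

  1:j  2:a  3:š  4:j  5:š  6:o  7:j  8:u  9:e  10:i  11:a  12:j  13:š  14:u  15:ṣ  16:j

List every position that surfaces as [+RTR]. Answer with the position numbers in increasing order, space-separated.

14 15

From /ṣ/ at 15 leftward: 14 /u/ → [+RTR]; 13 /š/ blocks.
Targets with no active source: positions 2 6 8 9 10 11 stay [-emphatic].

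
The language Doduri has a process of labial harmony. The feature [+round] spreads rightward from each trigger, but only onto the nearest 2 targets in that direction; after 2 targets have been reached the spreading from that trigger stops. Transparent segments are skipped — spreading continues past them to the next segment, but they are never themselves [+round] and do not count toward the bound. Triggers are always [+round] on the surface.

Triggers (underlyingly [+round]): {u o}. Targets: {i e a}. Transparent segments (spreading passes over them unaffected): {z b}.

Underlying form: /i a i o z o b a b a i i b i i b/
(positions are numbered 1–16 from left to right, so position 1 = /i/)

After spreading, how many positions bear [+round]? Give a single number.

From /o/ at 4 rightward: 5 /z/ transparent; 6 /o/ is itself a trigger — this domain ends here.
From /o/ at 6 rightward: 7 /b/ transparent; 8 /a/ → [+round]; 9 /b/ transparent; 10 /a/ → [+round]; bound reached.
Targets with no active source: positions 1 2 3 11 12 14 15 stay [-round].
[+round] positions on the surface: 4 6 8 10.

4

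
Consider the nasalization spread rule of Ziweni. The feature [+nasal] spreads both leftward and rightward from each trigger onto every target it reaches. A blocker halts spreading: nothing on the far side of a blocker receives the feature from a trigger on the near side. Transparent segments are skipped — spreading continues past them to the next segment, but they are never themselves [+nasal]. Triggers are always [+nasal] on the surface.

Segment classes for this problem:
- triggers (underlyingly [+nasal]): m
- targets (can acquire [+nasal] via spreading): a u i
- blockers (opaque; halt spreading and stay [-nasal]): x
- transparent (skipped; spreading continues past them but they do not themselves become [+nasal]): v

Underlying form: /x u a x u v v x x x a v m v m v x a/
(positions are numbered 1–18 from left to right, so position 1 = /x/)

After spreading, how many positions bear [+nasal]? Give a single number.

3

From /m/ at 13 rightward: 14 /v/ transparent; 15 /m/ is itself a trigger — this domain ends here.
From /m/ at 13 leftward: 12 /v/ transparent; 11 /a/ → [+nasal]; 10 /x/ blocks.
From /m/ at 15 rightward: 16 /v/ transparent; 17 /x/ blocks.
From /m/ at 15 leftward: 14 /v/ transparent; 13 /m/ is itself a trigger — this domain ends here.
Targets with no active source: positions 2 3 5 18 stay [-nasal].
[+nasal] positions on the surface: 11 13 15.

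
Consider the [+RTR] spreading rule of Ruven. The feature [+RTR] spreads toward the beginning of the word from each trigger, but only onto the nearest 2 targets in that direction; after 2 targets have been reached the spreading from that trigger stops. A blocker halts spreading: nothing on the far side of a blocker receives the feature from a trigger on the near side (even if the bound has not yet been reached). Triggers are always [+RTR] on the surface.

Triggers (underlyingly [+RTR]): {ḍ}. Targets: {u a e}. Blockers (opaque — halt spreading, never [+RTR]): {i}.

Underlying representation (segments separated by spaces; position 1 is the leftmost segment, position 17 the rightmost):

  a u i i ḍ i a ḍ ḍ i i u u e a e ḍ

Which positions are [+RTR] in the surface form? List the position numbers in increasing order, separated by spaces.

From /ḍ/ at 5 leftward: 4 /i/ blocks.
From /ḍ/ at 8 leftward: 7 /a/ → [+RTR]; 6 /i/ blocks.
From /ḍ/ at 9 leftward: 8 /ḍ/ is itself a trigger — this domain ends here.
From /ḍ/ at 17 leftward: 16 /e/ → [+RTR]; 15 /a/ → [+RTR]; bound reached.
Targets with no active source: positions 1 2 12 13 14 stay [-emphatic].

5 7 8 9 15 16 17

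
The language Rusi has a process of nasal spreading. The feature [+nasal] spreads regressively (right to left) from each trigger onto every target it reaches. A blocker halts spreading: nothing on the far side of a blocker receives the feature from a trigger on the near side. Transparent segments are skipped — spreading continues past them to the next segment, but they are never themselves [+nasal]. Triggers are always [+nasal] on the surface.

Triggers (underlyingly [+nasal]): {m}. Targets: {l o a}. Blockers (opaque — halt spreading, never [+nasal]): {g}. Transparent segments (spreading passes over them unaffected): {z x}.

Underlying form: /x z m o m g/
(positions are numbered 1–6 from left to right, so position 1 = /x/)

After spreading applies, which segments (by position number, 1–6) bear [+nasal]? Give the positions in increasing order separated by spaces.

From /m/ at 3 leftward: 2 /z/ transparent; 1 /x/ transparent; word edge.
From /m/ at 5 leftward: 4 /o/ → [+nasal]; 3 /m/ is itself a trigger — this domain ends here.

3 4 5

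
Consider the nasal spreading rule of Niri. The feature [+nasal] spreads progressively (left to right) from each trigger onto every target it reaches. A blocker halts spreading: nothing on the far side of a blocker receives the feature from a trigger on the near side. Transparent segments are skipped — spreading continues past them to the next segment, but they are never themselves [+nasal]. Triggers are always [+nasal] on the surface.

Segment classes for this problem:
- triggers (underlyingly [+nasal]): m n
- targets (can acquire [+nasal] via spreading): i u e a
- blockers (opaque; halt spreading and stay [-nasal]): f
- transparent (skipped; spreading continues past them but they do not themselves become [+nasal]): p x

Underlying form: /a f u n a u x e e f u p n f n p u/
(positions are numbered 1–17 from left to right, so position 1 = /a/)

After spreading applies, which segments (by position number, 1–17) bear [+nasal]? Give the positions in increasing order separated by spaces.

4 5 6 8 9 13 15 17

From /n/ at 4 rightward: 5 /a/ → [+nasal]; 6 /u/ → [+nasal]; 7 /x/ transparent; 8 /e/ → [+nasal]; 9 /e/ → [+nasal]; 10 /f/ blocks.
From /n/ at 13 rightward: 14 /f/ blocks.
From /n/ at 15 rightward: 16 /p/ transparent; 17 /u/ → [+nasal]; word edge.
Targets with no active source: positions 1 3 11 stay [-nasal].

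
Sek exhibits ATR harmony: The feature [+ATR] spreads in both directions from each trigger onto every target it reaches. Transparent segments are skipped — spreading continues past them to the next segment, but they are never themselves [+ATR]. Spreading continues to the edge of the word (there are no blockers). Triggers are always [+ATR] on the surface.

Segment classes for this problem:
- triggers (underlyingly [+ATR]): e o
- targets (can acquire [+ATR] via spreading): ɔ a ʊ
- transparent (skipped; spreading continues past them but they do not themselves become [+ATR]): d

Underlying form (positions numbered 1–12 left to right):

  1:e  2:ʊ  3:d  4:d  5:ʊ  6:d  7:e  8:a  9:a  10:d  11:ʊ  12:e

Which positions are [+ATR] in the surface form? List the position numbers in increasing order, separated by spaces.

From /e/ at 1 rightward: 2 /ʊ/ → [+ATR]; 3 /d/ transparent; 4 /d/ transparent; 5 /ʊ/ → [+ATR]; 6 /d/ transparent; 7 /e/ is itself a trigger — this domain ends here.
From /e/ at 1 leftward: word edge.
From /e/ at 7 rightward: 8 /a/ → [+ATR]; 9 /a/ → [+ATR]; 10 /d/ transparent; 11 /ʊ/ → [+ATR]; 12 /e/ is itself a trigger — this domain ends here.
From /e/ at 7 leftward: 6 /d/ transparent; 5 /ʊ/ → [+ATR]; 4 /d/ transparent; 3 /d/ transparent; 2 /ʊ/ → [+ATR]; 1 /e/ is itself a trigger — this domain ends here.
From /e/ at 12 rightward: word edge.
From /e/ at 12 leftward: 11 /ʊ/ → [+ATR]; 10 /d/ transparent; 9 /a/ → [+ATR]; 8 /a/ → [+ATR]; 7 /e/ is itself a trigger — this domain ends here.

1 2 5 7 8 9 11 12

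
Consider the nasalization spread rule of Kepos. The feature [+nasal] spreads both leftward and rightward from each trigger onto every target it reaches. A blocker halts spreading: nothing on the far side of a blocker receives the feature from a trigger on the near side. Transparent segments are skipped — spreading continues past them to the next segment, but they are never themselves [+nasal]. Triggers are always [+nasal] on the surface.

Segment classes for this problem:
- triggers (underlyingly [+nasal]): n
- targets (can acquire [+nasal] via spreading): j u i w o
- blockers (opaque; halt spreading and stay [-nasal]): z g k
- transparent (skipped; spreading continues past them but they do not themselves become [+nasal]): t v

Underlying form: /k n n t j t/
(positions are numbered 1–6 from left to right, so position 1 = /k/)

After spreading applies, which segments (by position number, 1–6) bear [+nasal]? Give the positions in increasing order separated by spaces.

From /n/ at 2 rightward: 3 /n/ is itself a trigger — this domain ends here.
From /n/ at 2 leftward: 1 /k/ blocks.
From /n/ at 3 rightward: 4 /t/ transparent; 5 /j/ → [+nasal]; 6 /t/ transparent; word edge.
From /n/ at 3 leftward: 2 /n/ is itself a trigger — this domain ends here.

2 3 5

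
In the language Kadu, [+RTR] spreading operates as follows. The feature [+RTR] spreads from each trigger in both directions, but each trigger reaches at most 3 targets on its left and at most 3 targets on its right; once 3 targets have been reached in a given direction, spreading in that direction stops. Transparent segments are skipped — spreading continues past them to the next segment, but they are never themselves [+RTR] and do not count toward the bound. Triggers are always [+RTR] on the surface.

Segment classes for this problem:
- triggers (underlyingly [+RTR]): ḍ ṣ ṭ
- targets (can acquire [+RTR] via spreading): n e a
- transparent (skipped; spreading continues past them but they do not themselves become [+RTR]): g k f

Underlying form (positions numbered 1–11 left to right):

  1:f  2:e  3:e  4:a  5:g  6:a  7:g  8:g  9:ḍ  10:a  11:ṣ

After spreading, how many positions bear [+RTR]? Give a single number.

6

From /ḍ/ at 9 rightward: 10 /a/ → [+RTR]; 11 /ṣ/ is itself a trigger — this domain ends here.
From /ḍ/ at 9 leftward: 8 /g/ transparent; 7 /g/ transparent; 6 /a/ → [+RTR]; 5 /g/ transparent; 4 /a/ → [+RTR]; 3 /e/ → [+RTR]; bound reached.
From /ṣ/ at 11 rightward: word edge.
From /ṣ/ at 11 leftward: 10 /a/ → [+RTR]; 9 /ḍ/ is itself a trigger — this domain ends here.
Target with no active source: position 2 stays [-emphatic].
[+RTR] positions on the surface: 3 4 6 9 10 11.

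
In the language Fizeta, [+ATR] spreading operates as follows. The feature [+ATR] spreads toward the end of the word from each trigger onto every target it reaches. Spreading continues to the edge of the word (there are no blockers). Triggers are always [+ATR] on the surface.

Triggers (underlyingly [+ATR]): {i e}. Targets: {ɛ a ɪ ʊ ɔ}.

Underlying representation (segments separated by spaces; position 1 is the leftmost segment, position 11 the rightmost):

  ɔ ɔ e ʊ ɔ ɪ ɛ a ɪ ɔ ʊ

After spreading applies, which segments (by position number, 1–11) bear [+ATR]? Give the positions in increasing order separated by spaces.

From /e/ at 3 rightward: 4 /ʊ/ → [+ATR]; 5 /ɔ/ → [+ATR]; 6 /ɪ/ → [+ATR]; 7 /ɛ/ → [+ATR]; 8 /a/ → [+ATR]; 9 /ɪ/ → [+ATR]; 10 /ɔ/ → [+ATR]; 11 /ʊ/ → [+ATR]; word edge.
Targets with no active source: positions 1 2 stay [-ATR].

3 4 5 6 7 8 9 10 11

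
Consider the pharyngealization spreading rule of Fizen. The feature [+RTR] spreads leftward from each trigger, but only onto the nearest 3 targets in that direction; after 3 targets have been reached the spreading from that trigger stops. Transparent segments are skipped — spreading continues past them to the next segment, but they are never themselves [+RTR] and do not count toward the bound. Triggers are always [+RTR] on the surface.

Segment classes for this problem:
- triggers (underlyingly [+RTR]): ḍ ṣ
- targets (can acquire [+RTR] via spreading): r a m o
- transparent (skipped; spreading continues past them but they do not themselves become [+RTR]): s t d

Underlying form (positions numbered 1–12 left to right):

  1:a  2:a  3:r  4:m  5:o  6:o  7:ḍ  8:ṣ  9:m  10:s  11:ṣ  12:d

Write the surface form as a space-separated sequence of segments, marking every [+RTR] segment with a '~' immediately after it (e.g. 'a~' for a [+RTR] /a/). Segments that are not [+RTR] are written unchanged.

From /ḍ/ at 7 leftward: 6 /o/ → [+RTR]; 5 /o/ → [+RTR]; 4 /m/ → [+RTR]; bound reached.
From /ṣ/ at 8 leftward: 7 /ḍ/ is itself a trigger — this domain ends here.
From /ṣ/ at 11 leftward: 10 /s/ transparent; 9 /m/ → [+RTR]; 8 /ṣ/ is itself a trigger — this domain ends here.
Targets with no active source: positions 1 2 3 stay [-emphatic].
[+RTR] positions on the surface: 4 5 6 7 8 9 11.

a a r m~ o~ o~ ḍ~ ṣ~ m~ s ṣ~ d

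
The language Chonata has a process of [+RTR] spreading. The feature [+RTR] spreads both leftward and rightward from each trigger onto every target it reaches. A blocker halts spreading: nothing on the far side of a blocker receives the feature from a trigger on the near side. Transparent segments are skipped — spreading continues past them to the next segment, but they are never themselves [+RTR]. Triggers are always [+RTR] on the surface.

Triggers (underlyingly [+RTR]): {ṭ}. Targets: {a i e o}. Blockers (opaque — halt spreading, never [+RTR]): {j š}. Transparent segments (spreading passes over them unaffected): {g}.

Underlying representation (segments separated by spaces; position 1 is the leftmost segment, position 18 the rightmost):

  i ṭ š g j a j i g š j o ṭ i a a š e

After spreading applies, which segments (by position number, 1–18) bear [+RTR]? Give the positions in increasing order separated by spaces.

1 2 12 13 14 15 16

From /ṭ/ at 2 rightward: 3 /š/ blocks.
From /ṭ/ at 2 leftward: 1 /i/ → [+RTR]; word edge.
From /ṭ/ at 13 rightward: 14 /i/ → [+RTR]; 15 /a/ → [+RTR]; 16 /a/ → [+RTR]; 17 /š/ blocks.
From /ṭ/ at 13 leftward: 12 /o/ → [+RTR]; 11 /j/ blocks.
Targets with no active source: positions 6 8 18 stay [-emphatic].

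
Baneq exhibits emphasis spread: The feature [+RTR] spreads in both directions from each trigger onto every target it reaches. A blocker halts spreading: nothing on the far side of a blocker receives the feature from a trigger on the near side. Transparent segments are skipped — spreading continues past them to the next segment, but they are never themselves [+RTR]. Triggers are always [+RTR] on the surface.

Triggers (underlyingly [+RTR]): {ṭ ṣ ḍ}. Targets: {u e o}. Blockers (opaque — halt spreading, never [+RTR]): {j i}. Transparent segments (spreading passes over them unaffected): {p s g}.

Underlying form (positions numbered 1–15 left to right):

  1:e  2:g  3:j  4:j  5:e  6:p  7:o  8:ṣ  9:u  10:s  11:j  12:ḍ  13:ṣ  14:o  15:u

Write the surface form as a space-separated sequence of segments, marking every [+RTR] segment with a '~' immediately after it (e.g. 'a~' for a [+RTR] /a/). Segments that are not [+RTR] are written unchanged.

e g j j e~ p o~ ṣ~ u~ s j ḍ~ ṣ~ o~ u~

From /ṣ/ at 8 rightward: 9 /u/ → [+RTR]; 10 /s/ transparent; 11 /j/ blocks.
From /ṣ/ at 8 leftward: 7 /o/ → [+RTR]; 6 /p/ transparent; 5 /e/ → [+RTR]; 4 /j/ blocks.
From /ḍ/ at 12 rightward: 13 /ṣ/ is itself a trigger — this domain ends here.
From /ḍ/ at 12 leftward: 11 /j/ blocks.
From /ṣ/ at 13 rightward: 14 /o/ → [+RTR]; 15 /u/ → [+RTR]; word edge.
From /ṣ/ at 13 leftward: 12 /ḍ/ is itself a trigger — this domain ends here.
Target with no active source: position 1 stays [-emphatic].
[+RTR] positions on the surface: 5 7 8 9 12 13 14 15.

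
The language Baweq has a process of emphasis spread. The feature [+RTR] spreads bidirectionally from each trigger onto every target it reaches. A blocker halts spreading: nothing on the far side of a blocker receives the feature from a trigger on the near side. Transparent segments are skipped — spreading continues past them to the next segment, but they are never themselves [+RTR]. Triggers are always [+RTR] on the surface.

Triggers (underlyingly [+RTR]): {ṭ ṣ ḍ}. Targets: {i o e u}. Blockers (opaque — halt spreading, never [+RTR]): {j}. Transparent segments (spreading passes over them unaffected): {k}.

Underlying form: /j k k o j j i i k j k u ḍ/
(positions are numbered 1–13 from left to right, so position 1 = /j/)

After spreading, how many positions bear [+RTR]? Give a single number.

2

From /ḍ/ at 13 rightward: word edge.
From /ḍ/ at 13 leftward: 12 /u/ → [+RTR]; 11 /k/ transparent; 10 /j/ blocks.
Targets with no active source: positions 4 7 8 stay [-emphatic].
[+RTR] positions on the surface: 12 13.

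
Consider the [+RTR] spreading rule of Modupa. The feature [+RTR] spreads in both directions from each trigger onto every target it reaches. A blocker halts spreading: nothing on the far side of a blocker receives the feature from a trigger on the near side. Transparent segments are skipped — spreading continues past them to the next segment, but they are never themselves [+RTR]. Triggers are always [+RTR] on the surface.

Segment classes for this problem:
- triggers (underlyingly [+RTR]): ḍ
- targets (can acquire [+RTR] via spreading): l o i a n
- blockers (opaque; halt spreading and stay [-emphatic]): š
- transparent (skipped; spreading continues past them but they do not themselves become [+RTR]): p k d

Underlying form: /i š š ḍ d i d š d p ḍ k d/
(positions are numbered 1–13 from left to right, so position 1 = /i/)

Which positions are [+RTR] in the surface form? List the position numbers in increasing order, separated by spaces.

4 6 11

From /ḍ/ at 4 rightward: 5 /d/ transparent; 6 /i/ → [+RTR]; 7 /d/ transparent; 8 /š/ blocks.
From /ḍ/ at 4 leftward: 3 /š/ blocks.
From /ḍ/ at 11 rightward: 12 /k/ transparent; 13 /d/ transparent; word edge.
From /ḍ/ at 11 leftward: 10 /p/ transparent; 9 /d/ transparent; 8 /š/ blocks.
Target with no active source: position 1 stays [-emphatic].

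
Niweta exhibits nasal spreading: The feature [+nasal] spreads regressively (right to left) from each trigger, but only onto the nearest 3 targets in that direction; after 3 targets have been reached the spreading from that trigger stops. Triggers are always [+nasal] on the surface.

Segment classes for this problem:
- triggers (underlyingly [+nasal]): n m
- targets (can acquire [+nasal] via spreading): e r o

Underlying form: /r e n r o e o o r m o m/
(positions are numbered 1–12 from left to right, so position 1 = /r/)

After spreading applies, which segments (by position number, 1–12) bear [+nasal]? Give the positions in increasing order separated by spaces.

1 2 3 7 8 9 10 11 12

From /n/ at 3 leftward: 2 /e/ → [+nasal]; 1 /r/ → [+nasal]; word edge.
From /m/ at 10 leftward: 9 /r/ → [+nasal]; 8 /o/ → [+nasal]; 7 /o/ → [+nasal]; bound reached.
From /m/ at 12 leftward: 11 /o/ → [+nasal]; 10 /m/ is itself a trigger — this domain ends here.
Targets with no active source: positions 4 5 6 stay [-nasal].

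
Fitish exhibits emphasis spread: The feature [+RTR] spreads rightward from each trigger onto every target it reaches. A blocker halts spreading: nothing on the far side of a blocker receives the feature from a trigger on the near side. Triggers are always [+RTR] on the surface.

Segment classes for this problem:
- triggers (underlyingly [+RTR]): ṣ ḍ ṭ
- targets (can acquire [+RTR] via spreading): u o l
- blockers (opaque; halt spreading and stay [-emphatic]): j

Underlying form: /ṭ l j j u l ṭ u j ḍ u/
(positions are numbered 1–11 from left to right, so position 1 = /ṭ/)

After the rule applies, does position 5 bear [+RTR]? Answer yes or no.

no

From /ṭ/ at 1 rightward: 2 /l/ → [+RTR]; 3 /j/ blocks.
From /ṭ/ at 7 rightward: 8 /u/ → [+RTR]; 9 /j/ blocks.
From /ḍ/ at 10 rightward: 11 /u/ → [+RTR]; word edge.
Targets with no active source: positions 5 6 stay [-emphatic].
[+RTR] positions on the surface: 1 2 7 8 10 11.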